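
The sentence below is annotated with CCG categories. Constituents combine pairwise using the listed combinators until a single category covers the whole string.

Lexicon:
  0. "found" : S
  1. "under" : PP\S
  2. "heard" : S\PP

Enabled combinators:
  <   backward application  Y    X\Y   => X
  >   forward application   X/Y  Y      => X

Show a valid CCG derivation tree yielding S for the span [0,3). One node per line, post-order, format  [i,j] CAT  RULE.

[0,3] S   <
  [0,2] PP   <
    [0,1] "found" : S
    [1,2] "under" : PP\S
  [2,3] "heard" : S\PP

[0,1] S  lex  "found"
[1,2] PP\S  lex  "under"
[0,2] PP  <  k=1
[2,3] S\PP  lex  "heard"
[0,3] S  <  k=2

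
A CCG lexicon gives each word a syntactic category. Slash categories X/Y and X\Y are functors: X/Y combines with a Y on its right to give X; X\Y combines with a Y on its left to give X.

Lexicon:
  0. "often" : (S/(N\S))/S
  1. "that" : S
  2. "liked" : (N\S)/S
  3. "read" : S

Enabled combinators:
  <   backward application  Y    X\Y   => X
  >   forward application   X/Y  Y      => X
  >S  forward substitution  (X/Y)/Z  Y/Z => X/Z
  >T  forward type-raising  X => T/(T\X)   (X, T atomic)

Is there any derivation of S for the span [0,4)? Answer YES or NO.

[0,4] S   >
  [0,2] S/(N\S)   >
    [0,1] "often" : (S/(N\S))/S
    [1,2] "that" : S
  [2,4] N\S   >
    [2,3] "liked" : (N\S)/S
    [3,4] "read" : S

YES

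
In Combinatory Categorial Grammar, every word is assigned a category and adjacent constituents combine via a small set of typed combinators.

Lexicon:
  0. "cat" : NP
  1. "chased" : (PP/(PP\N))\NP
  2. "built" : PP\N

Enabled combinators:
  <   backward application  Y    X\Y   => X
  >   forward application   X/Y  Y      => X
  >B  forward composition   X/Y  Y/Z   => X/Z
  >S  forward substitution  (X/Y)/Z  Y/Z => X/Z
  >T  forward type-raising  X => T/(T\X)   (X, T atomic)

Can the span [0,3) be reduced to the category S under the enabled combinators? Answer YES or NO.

NO

NP (PP/(PP\N))\NP PP\N
CKY chart[0,3] = {N/(N\PP), NP/(NP\PP), PP, PP/(PP\PP), S/(S\PP)}; S ∉ chart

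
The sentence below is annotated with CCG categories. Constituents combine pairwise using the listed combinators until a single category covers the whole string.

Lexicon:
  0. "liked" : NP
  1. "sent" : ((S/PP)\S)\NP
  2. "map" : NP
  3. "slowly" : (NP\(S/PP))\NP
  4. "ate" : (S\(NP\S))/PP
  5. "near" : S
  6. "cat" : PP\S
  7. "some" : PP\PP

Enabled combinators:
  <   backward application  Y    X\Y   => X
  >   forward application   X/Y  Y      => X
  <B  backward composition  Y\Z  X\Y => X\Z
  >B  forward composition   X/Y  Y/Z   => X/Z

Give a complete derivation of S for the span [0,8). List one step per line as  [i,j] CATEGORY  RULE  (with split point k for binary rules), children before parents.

[0,1] NP  lex  "liked"
[1,2] ((S/PP)\S)\NP  lex  "sent"
[0,2] (S/PP)\S  <  k=1
[2,3] NP  lex  "map"
[3,4] (NP\(S/PP))\NP  lex  "slowly"
[2,4] NP\(S/PP)  <  k=3
[0,4] NP\S  <B  k=2
[4,5] (S\(NP\S))/PP  lex  "ate"
[5,6] S  lex  "near"
[6,7] PP\S  lex  "cat"
[7,8] PP\PP  lex  "some"
[6,8] PP\S  <B  k=7
[5,8] PP  <  k=6
[4,8] S\(NP\S)  >  k=5
[0,8] S  <  k=4

[0,8] S   <
  [0,4] NP\S   <B
    [0,2] (S/PP)\S   <
      [0,1] "liked" : NP
      [1,2] "sent" : ((S/PP)\S)\NP
    [2,4] NP\(S/PP)   <
      [2,3] "map" : NP
      [3,4] "slowly" : (NP\(S/PP))\NP
  [4,8] S\(NP\S)   >
    [4,5] "ate" : (S\(NP\S))/PP
    [5,8] PP   <
      [5,6] "near" : S
      [6,8] PP\S   <B
        [6,7] "cat" : PP\S
        [7,8] "some" : PP\PP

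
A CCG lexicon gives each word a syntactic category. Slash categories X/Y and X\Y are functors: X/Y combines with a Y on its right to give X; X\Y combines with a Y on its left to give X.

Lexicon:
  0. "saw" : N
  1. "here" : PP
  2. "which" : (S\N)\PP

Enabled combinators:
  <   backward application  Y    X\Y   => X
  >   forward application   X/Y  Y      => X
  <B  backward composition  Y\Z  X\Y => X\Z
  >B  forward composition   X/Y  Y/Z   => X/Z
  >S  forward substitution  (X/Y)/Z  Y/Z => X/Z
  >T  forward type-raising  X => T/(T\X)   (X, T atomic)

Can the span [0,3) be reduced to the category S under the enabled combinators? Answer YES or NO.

YES

[0,3] S   <
  [0,1] "saw" : N
  [1,3] S\N   <
    [1,2] "here" : PP
    [2,3] "which" : (S\N)\PP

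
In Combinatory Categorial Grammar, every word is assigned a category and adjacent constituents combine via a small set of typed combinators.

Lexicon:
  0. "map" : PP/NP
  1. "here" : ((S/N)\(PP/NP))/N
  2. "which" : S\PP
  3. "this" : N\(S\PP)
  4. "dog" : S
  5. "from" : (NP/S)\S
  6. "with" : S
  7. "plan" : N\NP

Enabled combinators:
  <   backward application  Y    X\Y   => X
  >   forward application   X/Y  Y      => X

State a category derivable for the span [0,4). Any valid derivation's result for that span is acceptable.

[0,8] S   >
  [0,4] S/N   <
    [0,1] "map" : PP/NP
    [1,4] (S/N)\(PP/NP)   >
      [1,2] "here" : ((S/N)\(PP/NP))/N
      [2,4] N   <
        [2,3] "which" : S\PP
        [3,4] "this" : N\(S\PP)
  [4,8] N   <
    [4,7] NP   >
      [4,6] NP/S   <
        [4,5] "dog" : S
        [5,6] "from" : (NP/S)\S
      [6,7] "with" : S
    [7,8] "plan" : N\NP

S/N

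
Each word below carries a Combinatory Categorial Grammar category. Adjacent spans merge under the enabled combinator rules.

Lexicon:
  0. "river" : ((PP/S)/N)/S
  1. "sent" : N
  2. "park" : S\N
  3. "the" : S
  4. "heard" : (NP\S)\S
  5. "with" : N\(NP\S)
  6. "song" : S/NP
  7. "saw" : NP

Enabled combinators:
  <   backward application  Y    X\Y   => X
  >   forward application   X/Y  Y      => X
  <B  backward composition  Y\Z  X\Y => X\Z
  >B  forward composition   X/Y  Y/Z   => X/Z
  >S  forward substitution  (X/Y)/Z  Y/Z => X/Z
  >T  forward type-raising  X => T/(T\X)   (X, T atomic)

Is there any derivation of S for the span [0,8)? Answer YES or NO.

NO

((PP/S)/N)/S N S\N S (NP\S)\S N\(NP\S) S/NP NP
CKY chart[0,8] = {N/(N\PP), NP/(NP\PP), PP, PP/(NP\NP), PP/(PP\PP), PP/(S\S), S/(S\PP)}; S ∉ chart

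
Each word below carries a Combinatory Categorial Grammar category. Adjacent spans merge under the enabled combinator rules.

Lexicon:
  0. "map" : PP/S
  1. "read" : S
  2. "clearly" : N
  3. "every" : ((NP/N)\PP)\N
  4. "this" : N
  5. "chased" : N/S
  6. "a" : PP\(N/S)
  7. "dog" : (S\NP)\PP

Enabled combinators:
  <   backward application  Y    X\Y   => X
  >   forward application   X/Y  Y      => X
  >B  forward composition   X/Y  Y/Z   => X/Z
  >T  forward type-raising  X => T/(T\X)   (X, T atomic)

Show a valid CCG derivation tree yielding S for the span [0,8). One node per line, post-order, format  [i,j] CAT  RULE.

[0,1] PP/S  lex  "map"
[1,2] S  lex  "read"
[0,2] PP  >  k=1
[2,3] N  lex  "clearly"
[3,4] ((NP/N)\PP)\N  lex  "every"
[2,4] (NP/N)\PP  <  k=3
[0,4] NP/N  <  k=2
[4,5] N  lex  "this"
[0,5] NP  >  k=4
[5,6] N/S  lex  "chased"
[6,7] PP\(N/S)  lex  "a"
[5,7] PP  <  k=6
[7,8] (S\NP)\PP  lex  "dog"
[5,8] S\NP  <  k=7
[0,8] S  <  k=5

[0,8] S   <
  [0,5] NP   >
    [0,4] NP/N   <
      [0,2] PP   >
        [0,1] "map" : PP/S
        [1,2] "read" : S
      [2,4] (NP/N)\PP   <
        [2,3] "clearly" : N
        [3,4] "every" : ((NP/N)\PP)\N
    [4,5] "this" : N
  [5,8] S\NP   <
    [5,7] PP   <
      [5,6] "chased" : N/S
      [6,7] "a" : PP\(N/S)
    [7,8] "dog" : (S\NP)\PP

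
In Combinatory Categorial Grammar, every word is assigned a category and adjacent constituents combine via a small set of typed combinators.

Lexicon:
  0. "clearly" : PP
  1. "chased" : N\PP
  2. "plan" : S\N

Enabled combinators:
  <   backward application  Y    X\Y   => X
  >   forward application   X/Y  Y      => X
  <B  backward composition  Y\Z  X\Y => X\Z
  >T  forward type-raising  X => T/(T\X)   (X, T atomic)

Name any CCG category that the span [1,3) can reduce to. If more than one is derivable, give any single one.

[0,3] S   >
  [0,1] S/(S\PP)   >T
    [0,1] "clearly" : PP
  [1,3] S\PP   <B
    [1,2] "chased" : N\PP
    [2,3] "plan" : S\N

S\PP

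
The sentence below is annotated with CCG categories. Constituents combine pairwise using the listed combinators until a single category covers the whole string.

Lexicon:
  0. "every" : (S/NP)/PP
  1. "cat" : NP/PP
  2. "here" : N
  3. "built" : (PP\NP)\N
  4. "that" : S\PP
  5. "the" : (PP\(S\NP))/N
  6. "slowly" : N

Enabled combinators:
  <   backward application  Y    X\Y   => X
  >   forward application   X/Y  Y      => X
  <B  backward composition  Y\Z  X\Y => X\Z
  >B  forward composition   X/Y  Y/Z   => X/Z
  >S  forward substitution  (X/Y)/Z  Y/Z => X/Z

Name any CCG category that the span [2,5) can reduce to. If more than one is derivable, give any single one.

[0,7] S   >
  [0,2] S/PP   >S
    [0,1] "every" : (S/NP)/PP
    [1,2] "cat" : NP/PP
  [2,7] PP   <
    [2,5] S\NP   <B
      [2,4] PP\NP   <
        [2,3] "here" : N
        [3,4] "built" : (PP\NP)\N
      [4,5] "that" : S\PP
    [5,7] PP\(S\NP)   >
      [5,6] "the" : (PP\(S\NP))/N
      [6,7] "slowly" : N

S\NP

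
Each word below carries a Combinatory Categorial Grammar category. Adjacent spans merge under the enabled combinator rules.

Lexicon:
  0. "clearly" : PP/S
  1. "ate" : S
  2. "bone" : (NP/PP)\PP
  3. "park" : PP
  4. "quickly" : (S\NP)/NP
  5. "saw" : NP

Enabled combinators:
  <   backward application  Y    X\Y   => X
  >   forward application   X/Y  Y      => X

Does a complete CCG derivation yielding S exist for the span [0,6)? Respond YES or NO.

YES

[0,6] S   <
  [0,4] NP   >
    [0,3] NP/PP   <
      [0,2] PP   >
        [0,1] "clearly" : PP/S
        [1,2] "ate" : S
      [2,3] "bone" : (NP/PP)\PP
    [3,4] "park" : PP
  [4,6] S\NP   >
    [4,5] "quickly" : (S\NP)/NP
    [5,6] "saw" : NP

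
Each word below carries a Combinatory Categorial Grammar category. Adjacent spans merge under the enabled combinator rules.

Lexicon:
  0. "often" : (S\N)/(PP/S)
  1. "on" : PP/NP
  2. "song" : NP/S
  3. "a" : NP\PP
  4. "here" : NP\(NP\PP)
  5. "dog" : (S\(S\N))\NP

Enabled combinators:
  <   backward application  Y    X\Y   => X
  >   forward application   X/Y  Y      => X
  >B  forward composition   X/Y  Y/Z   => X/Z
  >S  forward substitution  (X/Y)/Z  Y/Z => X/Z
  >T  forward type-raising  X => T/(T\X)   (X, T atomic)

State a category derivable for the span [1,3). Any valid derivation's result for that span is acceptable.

PP/S

[0,6] S   <
  [0,3] S\N   >
    [0,1] "often" : (S\N)/(PP/S)
    [1,3] PP/S   >B
      [1,2] "on" : PP/NP
      [2,3] "song" : NP/S
  [3,6] S\(S\N)   <
    [3,5] NP   <
      [3,4] "a" : NP\PP
      [4,5] "here" : NP\(NP\PP)
    [5,6] "dog" : (S\(S\N))\NP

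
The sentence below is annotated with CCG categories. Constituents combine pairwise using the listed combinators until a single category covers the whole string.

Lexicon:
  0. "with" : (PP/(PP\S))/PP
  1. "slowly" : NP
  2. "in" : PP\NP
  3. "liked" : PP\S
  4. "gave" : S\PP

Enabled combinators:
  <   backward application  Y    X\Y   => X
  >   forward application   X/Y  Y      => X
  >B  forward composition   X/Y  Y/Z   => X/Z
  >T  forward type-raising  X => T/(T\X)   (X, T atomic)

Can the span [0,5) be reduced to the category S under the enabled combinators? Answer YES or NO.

YES

[0,5] S   <
  [0,4] PP   >
    [0,3] PP/(PP\S)   >
      [0,1] "with" : (PP/(PP\S))/PP
      [1,3] PP   >
        [1,2] PP/(PP\NP)   >T
          [1,2] "slowly" : NP
        [2,3] "in" : PP\NP
    [3,4] "liked" : PP\S
  [4,5] "gave" : S\PP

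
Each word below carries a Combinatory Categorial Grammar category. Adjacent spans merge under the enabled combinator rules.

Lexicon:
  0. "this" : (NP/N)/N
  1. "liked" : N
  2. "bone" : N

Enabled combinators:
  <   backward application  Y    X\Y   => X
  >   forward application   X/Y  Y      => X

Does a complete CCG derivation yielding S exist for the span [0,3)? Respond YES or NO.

(NP/N)/N N N
CKY chart[0,3] = {NP}; S ∉ chart

NO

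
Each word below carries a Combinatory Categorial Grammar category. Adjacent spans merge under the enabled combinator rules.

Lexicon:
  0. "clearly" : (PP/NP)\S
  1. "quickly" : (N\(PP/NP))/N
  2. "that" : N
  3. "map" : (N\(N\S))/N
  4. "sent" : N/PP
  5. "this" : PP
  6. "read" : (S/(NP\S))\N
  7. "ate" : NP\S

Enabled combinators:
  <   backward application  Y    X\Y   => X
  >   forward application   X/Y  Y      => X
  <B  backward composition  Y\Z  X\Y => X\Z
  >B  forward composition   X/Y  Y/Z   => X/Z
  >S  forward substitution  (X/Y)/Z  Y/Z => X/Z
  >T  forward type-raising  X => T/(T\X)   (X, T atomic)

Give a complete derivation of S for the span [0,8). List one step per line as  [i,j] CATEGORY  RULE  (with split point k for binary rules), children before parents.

[0,1] (PP/NP)\S  lex  "clearly"
[1,2] (N\(PP/NP))/N  lex  "quickly"
[2,3] N  lex  "that"
[1,3] N\(PP/NP)  >  k=2
[0,3] N\S  <B  k=1
[3,4] (N\(N\S))/N  lex  "map"
[4,5] N/PP  lex  "sent"
[5,6] PP  lex  "this"
[4,6] N  >  k=5
[3,6] N\(N\S)  >  k=4
[0,6] N  <  k=3
[6,7] (S/(NP\S))\N  lex  "read"
[0,7] S/(NP\S)  <  k=6
[7,8] NP\S  lex  "ate"
[0,8] S  >  k=7

[0,8] S   >
  [0,7] S/(NP\S)   <
    [0,6] N   <
      [0,3] N\S   <B
        [0,1] "clearly" : (PP/NP)\S
        [1,3] N\(PP/NP)   >
          [1,2] "quickly" : (N\(PP/NP))/N
          [2,3] "that" : N
      [3,6] N\(N\S)   >
        [3,4] "map" : (N\(N\S))/N
        [4,6] N   >
          [4,5] "sent" : N/PP
          [5,6] "this" : PP
    [6,7] "read" : (S/(NP\S))\N
  [7,8] "ate" : NP\S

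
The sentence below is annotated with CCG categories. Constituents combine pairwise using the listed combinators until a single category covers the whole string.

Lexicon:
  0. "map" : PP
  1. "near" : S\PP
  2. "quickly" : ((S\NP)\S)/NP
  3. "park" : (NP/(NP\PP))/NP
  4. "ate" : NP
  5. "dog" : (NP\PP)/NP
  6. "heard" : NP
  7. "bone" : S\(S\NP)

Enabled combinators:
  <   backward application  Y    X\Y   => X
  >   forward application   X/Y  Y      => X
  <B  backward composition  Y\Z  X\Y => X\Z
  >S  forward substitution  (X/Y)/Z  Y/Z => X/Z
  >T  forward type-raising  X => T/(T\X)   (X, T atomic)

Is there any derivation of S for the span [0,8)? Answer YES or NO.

[0,8] S   <
  [0,7] S\NP   <
    [0,2] S   <
      [0,1] "map" : PP
      [1,2] "near" : S\PP
    [2,7] (S\NP)\S   >
      [2,3] "quickly" : ((S\NP)\S)/NP
      [3,7] NP   >
        [3,5] NP/(NP\PP)   >
          [3,4] "park" : (NP/(NP\PP))/NP
          [4,5] "ate" : NP
        [5,7] NP\PP   >
          [5,6] "dog" : (NP\PP)/NP
          [6,7] "heard" : NP
  [7,8] "bone" : S\(S\NP)

YES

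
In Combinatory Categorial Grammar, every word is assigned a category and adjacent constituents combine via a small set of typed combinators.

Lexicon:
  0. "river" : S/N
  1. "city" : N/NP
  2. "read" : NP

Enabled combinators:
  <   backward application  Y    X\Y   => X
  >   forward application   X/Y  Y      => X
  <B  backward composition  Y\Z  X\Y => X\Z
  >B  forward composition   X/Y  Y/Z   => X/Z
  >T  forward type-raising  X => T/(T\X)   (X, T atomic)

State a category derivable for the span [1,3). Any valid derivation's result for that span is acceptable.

[0,3] S   >
  [0,1] "river" : S/N
  [1,3] N   >
    [1,2] "city" : N/NP
    [2,3] "read" : NP

N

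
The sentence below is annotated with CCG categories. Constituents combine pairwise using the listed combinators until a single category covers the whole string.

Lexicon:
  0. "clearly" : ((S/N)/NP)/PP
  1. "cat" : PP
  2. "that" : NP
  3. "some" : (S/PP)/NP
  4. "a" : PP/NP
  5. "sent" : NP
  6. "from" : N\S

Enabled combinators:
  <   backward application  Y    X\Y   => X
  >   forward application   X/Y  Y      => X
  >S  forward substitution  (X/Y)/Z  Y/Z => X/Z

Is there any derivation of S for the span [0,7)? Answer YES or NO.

YES

[0,7] S   >
  [0,3] S/N   >
    [0,2] (S/N)/NP   >
      [0,1] "clearly" : ((S/N)/NP)/PP
      [1,2] "cat" : PP
    [2,3] "that" : NP
  [3,7] N   <
    [3,6] S   >
      [3,5] S/NP   >S
        [3,4] "some" : (S/PP)/NP
        [4,5] "a" : PP/NP
      [5,6] "sent" : NP
    [6,7] "from" : N\S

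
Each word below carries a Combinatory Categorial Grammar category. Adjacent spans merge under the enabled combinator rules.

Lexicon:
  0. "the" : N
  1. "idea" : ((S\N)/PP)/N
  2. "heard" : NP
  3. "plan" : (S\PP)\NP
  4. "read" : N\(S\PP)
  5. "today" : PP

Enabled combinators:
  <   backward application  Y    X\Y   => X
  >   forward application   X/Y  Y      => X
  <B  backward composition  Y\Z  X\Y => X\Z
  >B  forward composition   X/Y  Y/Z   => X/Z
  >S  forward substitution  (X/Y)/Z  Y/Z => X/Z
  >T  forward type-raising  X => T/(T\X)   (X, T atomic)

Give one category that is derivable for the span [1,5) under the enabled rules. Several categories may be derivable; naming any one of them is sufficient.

[0,6] S   >
  [0,1] S/(S\N)   >T
    [0,1] "the" : N
  [1,6] S\N   >
    [1,5] (S\N)/PP   >
      [1,2] "idea" : ((S\N)/PP)/N
      [2,5] N   >
        [2,3] N/(N\NP)   >T
          [2,3] "heard" : NP
        [3,5] N\NP   <B
          [3,4] "plan" : (S\PP)\NP
          [4,5] "read" : N\(S\PP)
    [5,6] "today" : PP

(S\N)/PP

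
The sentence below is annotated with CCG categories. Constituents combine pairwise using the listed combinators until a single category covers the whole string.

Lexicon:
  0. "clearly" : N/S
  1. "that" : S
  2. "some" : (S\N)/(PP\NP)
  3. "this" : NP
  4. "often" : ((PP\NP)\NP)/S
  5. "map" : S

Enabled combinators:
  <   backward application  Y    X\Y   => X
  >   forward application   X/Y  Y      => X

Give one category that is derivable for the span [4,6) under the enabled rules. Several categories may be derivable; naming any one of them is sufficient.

(PP\NP)\NP

[0,6] S   <
  [0,2] N   >
    [0,1] "clearly" : N/S
    [1,2] "that" : S
  [2,6] S\N   >
    [2,3] "some" : (S\N)/(PP\NP)
    [3,6] PP\NP   <
      [3,4] "this" : NP
      [4,6] (PP\NP)\NP   >
        [4,5] "often" : ((PP\NP)\NP)/S
        [5,6] "map" : S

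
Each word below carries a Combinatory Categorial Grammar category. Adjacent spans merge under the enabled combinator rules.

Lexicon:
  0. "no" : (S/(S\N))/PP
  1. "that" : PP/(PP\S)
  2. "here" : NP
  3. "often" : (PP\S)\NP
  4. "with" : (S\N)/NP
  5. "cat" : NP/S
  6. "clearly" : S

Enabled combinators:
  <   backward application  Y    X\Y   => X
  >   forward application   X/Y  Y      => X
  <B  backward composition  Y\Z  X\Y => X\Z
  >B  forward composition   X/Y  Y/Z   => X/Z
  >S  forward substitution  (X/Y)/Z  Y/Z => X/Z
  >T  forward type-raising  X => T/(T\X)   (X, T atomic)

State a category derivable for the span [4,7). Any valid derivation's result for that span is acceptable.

[0,7] S   >
  [0,4] S/(S\N)   >
    [0,1] "no" : (S/(S\N))/PP
    [1,4] PP   >
      [1,2] "that" : PP/(PP\S)
      [2,4] PP\S   <
        [2,3] "here" : NP
        [3,4] "often" : (PP\S)\NP
  [4,7] S\N   >
    [4,5] "with" : (S\N)/NP
    [5,7] NP   >
      [5,6] "cat" : NP/S
      [6,7] "clearly" : S

S\N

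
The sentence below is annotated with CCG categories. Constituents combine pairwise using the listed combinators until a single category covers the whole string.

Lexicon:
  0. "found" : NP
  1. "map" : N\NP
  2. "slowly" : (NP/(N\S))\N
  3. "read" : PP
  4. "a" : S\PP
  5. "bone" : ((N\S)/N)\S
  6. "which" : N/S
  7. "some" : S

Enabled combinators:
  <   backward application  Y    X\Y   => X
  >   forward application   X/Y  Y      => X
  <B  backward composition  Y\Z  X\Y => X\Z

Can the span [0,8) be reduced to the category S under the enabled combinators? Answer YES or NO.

NO

NP N\NP (NP/(N\S))\N PP S\PP ((N\S)/N)\S N/S S
CKY chart[0,8] = {NP}; S ∉ chart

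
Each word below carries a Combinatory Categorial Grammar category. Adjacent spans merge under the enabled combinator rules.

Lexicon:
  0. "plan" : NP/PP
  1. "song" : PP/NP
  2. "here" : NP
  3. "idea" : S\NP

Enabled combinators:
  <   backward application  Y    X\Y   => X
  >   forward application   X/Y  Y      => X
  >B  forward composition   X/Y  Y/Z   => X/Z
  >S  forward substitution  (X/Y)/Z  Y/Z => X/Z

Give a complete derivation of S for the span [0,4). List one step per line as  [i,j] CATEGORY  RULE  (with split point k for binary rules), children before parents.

[0,4] S   <
  [0,3] NP   >
    [0,1] "plan" : NP/PP
    [1,3] PP   >
      [1,2] "song" : PP/NP
      [2,3] "here" : NP
  [3,4] "idea" : S\NP

[0,1] NP/PP  lex  "plan"
[1,2] PP/NP  lex  "song"
[2,3] NP  lex  "here"
[1,3] PP  >  k=2
[0,3] NP  >  k=1
[3,4] S\NP  lex  "idea"
[0,4] S  <  k=3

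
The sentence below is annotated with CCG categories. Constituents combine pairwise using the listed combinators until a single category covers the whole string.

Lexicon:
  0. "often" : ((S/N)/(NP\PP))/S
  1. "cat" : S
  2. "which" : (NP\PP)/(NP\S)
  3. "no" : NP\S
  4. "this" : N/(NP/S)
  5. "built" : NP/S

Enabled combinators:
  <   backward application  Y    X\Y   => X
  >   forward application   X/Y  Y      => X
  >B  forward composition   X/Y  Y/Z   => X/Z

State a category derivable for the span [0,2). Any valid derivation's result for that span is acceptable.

(S/N)/(NP\PP)

[0,6] S   >
  [0,4] S/N   >
    [0,2] (S/N)/(NP\PP)   >
      [0,1] "often" : ((S/N)/(NP\PP))/S
      [1,2] "cat" : S
    [2,4] NP\PP   >
      [2,3] "which" : (NP\PP)/(NP\S)
      [3,4] "no" : NP\S
  [4,6] N   >
    [4,5] "this" : N/(NP/S)
    [5,6] "built" : NP/S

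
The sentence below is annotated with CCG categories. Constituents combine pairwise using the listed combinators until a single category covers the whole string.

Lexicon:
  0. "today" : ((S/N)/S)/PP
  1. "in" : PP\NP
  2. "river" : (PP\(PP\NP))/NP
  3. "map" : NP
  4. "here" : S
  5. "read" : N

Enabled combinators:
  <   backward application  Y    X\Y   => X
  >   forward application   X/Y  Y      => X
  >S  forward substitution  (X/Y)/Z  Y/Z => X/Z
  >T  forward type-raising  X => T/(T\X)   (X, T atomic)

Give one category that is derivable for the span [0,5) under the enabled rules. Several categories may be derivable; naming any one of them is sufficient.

S/N

[0,6] S   >
  [0,5] S/N   >
    [0,4] (S/N)/S   >
      [0,1] "today" : ((S/N)/S)/PP
      [1,4] PP   <
        [1,2] "in" : PP\NP
        [2,4] PP\(PP\NP)   >
          [2,3] "river" : (PP\(PP\NP))/NP
          [3,4] "map" : NP
    [4,5] "here" : S
  [5,6] "read" : N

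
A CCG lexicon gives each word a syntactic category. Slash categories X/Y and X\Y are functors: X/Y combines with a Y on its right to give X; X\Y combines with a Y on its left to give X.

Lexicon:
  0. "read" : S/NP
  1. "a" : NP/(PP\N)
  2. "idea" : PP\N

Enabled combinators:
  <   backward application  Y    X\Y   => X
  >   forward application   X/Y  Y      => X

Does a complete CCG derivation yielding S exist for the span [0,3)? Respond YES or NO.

[0,3] S   >
  [0,1] "read" : S/NP
  [1,3] NP   >
    [1,2] "a" : NP/(PP\N)
    [2,3] "idea" : PP\N

YES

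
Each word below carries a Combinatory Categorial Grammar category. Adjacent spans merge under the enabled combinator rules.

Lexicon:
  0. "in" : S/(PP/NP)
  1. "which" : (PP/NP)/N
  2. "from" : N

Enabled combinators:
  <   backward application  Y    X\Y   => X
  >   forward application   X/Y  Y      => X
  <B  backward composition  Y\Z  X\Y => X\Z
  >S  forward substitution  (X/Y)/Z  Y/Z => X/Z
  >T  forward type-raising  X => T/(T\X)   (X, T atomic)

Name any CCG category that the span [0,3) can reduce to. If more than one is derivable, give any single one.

S

[0,3] S   >
  [0,1] "in" : S/(PP/NP)
  [1,3] PP/NP   >
    [1,2] "which" : (PP/NP)/N
    [2,3] "from" : N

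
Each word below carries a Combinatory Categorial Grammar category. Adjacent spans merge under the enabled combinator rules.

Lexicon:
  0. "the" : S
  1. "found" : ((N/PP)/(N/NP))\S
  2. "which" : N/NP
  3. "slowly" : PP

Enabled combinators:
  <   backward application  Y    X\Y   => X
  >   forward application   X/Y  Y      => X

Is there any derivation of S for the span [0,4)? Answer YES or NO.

NO

S ((N/PP)/(N/NP))\S N/NP PP
CKY chart[0,4] = {N}; S ∉ chart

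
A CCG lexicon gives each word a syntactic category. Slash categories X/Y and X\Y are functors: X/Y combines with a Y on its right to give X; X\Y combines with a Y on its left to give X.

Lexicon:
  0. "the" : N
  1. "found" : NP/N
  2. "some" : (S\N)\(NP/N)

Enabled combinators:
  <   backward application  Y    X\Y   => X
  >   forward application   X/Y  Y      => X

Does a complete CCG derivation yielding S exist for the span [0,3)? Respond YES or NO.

[0,3] S   <
  [0,1] "the" : N
  [1,3] S\N   <
    [1,2] "found" : NP/N
    [2,3] "some" : (S\N)\(NP/N)

YES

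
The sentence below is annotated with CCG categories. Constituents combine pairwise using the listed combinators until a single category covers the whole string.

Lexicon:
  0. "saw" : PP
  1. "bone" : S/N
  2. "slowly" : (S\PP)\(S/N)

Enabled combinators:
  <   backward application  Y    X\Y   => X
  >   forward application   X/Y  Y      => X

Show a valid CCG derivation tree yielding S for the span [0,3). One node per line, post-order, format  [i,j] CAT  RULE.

[0,1] PP  lex  "saw"
[1,2] S/N  lex  "bone"
[2,3] (S\PP)\(S/N)  lex  "slowly"
[1,3] S\PP  <  k=2
[0,3] S  <  k=1

[0,3] S   <
  [0,1] "saw" : PP
  [1,3] S\PP   <
    [1,2] "bone" : S/N
    [2,3] "slowly" : (S\PP)\(S/N)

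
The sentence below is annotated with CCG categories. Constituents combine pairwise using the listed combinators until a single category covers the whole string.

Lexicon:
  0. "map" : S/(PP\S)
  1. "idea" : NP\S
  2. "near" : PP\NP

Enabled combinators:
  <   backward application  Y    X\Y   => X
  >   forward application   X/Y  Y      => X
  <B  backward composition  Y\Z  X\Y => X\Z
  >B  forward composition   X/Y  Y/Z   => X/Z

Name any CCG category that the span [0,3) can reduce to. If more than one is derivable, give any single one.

S

[0,3] S   >
  [0,1] "map" : S/(PP\S)
  [1,3] PP\S   <B
    [1,2] "idea" : NP\S
    [2,3] "near" : PP\NP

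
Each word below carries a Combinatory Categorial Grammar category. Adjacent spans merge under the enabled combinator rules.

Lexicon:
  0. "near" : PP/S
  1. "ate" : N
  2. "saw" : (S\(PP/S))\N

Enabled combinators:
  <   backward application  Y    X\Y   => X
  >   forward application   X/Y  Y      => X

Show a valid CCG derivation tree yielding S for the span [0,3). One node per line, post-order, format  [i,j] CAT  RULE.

[0,1] PP/S  lex  "near"
[1,2] N  lex  "ate"
[2,3] (S\(PP/S))\N  lex  "saw"
[1,3] S\(PP/S)  <  k=2
[0,3] S  <  k=1

[0,3] S   <
  [0,1] "near" : PP/S
  [1,3] S\(PP/S)   <
    [1,2] "ate" : N
    [2,3] "saw" : (S\(PP/S))\N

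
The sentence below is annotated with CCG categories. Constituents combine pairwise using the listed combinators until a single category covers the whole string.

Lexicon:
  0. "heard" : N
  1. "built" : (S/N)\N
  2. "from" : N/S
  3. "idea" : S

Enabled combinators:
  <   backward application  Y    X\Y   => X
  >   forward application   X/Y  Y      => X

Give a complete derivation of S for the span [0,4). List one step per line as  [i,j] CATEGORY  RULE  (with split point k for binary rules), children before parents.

[0,4] S   >
  [0,2] S/N   <
    [0,1] "heard" : N
    [1,2] "built" : (S/N)\N
  [2,4] N   >
    [2,3] "from" : N/S
    [3,4] "idea" : S

[0,1] N  lex  "heard"
[1,2] (S/N)\N  lex  "built"
[0,2] S/N  <  k=1
[2,3] N/S  lex  "from"
[3,4] S  lex  "idea"
[2,4] N  >  k=3
[0,4] S  >  k=2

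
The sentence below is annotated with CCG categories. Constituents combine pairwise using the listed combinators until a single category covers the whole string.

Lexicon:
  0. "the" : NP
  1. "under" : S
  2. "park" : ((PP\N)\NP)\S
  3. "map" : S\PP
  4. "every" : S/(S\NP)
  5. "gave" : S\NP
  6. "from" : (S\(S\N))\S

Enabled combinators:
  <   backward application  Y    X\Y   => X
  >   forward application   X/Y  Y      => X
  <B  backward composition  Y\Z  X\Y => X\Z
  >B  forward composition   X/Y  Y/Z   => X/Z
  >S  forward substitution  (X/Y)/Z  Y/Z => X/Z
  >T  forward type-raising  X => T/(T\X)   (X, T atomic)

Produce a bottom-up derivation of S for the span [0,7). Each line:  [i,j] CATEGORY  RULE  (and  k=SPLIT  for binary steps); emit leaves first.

[0,7] S   <
  [0,4] S\N   <B
    [0,3] PP\N   <
      [0,1] "the" : NP
      [1,3] (PP\N)\NP   <
        [1,2] "under" : S
        [2,3] "park" : ((PP\N)\NP)\S
    [3,4] "map" : S\PP
  [4,7] S\(S\N)   <
    [4,6] S   >
      [4,5] "every" : S/(S\NP)
      [5,6] "gave" : S\NP
    [6,7] "from" : (S\(S\N))\S

[0,1] NP  lex  "the"
[1,2] S  lex  "under"
[2,3] ((PP\N)\NP)\S  lex  "park"
[1,3] (PP\N)\NP  <  k=2
[0,3] PP\N  <  k=1
[3,4] S\PP  lex  "map"
[0,4] S\N  <B  k=3
[4,5] S/(S\NP)  lex  "every"
[5,6] S\NP  lex  "gave"
[4,6] S  >  k=5
[6,7] (S\(S\N))\S  lex  "from"
[4,7] S\(S\N)  <  k=6
[0,7] S  <  k=4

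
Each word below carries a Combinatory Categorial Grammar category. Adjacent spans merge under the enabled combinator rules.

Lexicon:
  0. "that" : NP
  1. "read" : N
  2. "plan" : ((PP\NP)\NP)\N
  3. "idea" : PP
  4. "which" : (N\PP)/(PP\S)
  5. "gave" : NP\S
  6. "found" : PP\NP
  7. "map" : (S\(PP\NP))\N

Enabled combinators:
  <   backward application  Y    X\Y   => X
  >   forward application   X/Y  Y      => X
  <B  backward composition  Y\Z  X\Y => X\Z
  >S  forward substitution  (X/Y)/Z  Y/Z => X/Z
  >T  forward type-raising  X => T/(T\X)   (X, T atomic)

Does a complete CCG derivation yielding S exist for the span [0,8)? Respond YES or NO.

YES

[0,8] S   <
  [0,3] PP\NP   <
    [0,1] "that" : NP
    [1,3] (PP\NP)\NP   <
      [1,2] "read" : N
      [2,3] "plan" : ((PP\NP)\NP)\N
  [3,8] S\(PP\NP)   <
    [3,7] N   >
      [3,4] N/(N\PP)   >T
        [3,4] "idea" : PP
      [4,7] N\PP   >
        [4,5] "which" : (N\PP)/(PP\S)
        [5,7] PP\S   <B
          [5,6] "gave" : NP\S
          [6,7] "found" : PP\NP
    [7,8] "map" : (S\(PP\NP))\N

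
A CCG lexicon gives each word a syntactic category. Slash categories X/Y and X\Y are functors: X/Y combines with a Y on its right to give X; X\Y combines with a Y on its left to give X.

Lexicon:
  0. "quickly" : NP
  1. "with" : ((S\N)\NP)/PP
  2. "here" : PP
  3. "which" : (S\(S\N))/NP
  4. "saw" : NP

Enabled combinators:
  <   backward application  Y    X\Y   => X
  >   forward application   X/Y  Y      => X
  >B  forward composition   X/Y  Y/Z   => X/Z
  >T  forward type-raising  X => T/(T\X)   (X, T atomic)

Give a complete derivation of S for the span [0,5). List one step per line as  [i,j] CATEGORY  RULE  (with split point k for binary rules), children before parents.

[0,5] S   <
  [0,3] S\N   <
    [0,1] "quickly" : NP
    [1,3] (S\N)\NP   >
      [1,2] "with" : ((S\N)\NP)/PP
      [2,3] "here" : PP
  [3,5] S\(S\N)   >
    [3,4] "which" : (S\(S\N))/NP
    [4,5] "saw" : NP

[0,1] NP  lex  "quickly"
[1,2] ((S\N)\NP)/PP  lex  "with"
[2,3] PP  lex  "here"
[1,3] (S\N)\NP  >  k=2
[0,3] S\N  <  k=1
[3,4] (S\(S\N))/NP  lex  "which"
[4,5] NP  lex  "saw"
[3,5] S\(S\N)  >  k=4
[0,5] S  <  k=3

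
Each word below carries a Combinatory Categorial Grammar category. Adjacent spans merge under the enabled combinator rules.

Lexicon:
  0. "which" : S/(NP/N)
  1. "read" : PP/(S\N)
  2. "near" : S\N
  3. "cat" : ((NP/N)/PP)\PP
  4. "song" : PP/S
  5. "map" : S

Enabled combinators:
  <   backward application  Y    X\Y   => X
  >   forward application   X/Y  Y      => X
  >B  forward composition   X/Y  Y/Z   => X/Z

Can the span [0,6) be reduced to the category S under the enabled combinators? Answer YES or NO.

[0,6] S   >
  [0,4] S/PP   >B
    [0,1] "which" : S/(NP/N)
    [1,4] (NP/N)/PP   <
      [1,3] PP   >
        [1,2] "read" : PP/(S\N)
        [2,3] "near" : S\N
      [3,4] "cat" : ((NP/N)/PP)\PP
  [4,6] PP   >
    [4,5] "song" : PP/S
    [5,6] "map" : S

YES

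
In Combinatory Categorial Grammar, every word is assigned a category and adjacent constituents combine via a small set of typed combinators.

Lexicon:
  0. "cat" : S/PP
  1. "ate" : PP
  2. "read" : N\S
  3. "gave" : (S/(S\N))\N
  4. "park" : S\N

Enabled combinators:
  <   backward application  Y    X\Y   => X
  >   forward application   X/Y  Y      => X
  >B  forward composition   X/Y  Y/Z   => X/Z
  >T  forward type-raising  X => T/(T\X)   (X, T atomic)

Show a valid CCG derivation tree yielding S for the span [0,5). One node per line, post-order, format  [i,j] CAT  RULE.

[0,5] S   >
  [0,4] S/(S\N)   <
    [0,3] N   <
      [0,2] S   >
        [0,1] "cat" : S/PP
        [1,2] "ate" : PP
      [2,3] "read" : N\S
    [3,4] "gave" : (S/(S\N))\N
  [4,5] "park" : S\N

[0,1] S/PP  lex  "cat"
[1,2] PP  lex  "ate"
[0,2] S  >  k=1
[2,3] N\S  lex  "read"
[0,3] N  <  k=2
[3,4] (S/(S\N))\N  lex  "gave"
[0,4] S/(S\N)  <  k=3
[4,5] S\N  lex  "park"
[0,5] S  >  k=4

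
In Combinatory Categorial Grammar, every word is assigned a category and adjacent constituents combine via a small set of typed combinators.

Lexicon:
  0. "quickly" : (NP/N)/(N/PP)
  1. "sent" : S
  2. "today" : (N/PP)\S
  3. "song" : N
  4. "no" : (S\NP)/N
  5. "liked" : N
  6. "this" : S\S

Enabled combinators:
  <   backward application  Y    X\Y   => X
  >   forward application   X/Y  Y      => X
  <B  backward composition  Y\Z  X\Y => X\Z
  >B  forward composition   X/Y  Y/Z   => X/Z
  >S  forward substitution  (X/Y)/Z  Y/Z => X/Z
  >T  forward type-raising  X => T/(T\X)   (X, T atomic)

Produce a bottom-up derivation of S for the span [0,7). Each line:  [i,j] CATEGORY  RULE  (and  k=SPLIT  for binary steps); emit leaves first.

[0,7] S   <
  [0,4] NP   >
    [0,3] NP/N   >
      [0,1] "quickly" : (NP/N)/(N/PP)
      [1,3] N/PP   <
        [1,2] "sent" : S
        [2,3] "today" : (N/PP)\S
    [3,4] "song" : N
  [4,7] S\NP   <B
    [4,6] S\NP   >
      [4,5] "no" : (S\NP)/N
      [5,6] "liked" : N
    [6,7] "this" : S\S

[0,1] (NP/N)/(N/PP)  lex  "quickly"
[1,2] S  lex  "sent"
[2,3] (N/PP)\S  lex  "today"
[1,3] N/PP  <  k=2
[0,3] NP/N  >  k=1
[3,4] N  lex  "song"
[0,4] NP  >  k=3
[4,5] (S\NP)/N  lex  "no"
[5,6] N  lex  "liked"
[4,6] S\NP  >  k=5
[6,7] S\S  lex  "this"
[4,7] S\NP  <B  k=6
[0,7] S  <  k=4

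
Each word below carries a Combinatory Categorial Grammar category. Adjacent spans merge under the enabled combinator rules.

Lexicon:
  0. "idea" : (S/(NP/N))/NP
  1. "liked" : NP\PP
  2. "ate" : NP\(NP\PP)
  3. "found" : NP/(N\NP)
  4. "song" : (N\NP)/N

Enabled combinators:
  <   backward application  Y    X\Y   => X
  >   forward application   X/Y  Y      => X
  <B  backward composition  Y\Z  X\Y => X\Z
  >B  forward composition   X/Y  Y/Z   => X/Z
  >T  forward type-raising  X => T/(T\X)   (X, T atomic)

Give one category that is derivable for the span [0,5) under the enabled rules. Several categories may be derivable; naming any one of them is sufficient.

S

[0,5] S   >
  [0,3] S/(NP/N)   >
    [0,1] "idea" : (S/(NP/N))/NP
    [1,3] NP   <
      [1,2] "liked" : NP\PP
      [2,3] "ate" : NP\(NP\PP)
  [3,5] NP/N   >B
    [3,4] "found" : NP/(N\NP)
    [4,5] "song" : (N\NP)/N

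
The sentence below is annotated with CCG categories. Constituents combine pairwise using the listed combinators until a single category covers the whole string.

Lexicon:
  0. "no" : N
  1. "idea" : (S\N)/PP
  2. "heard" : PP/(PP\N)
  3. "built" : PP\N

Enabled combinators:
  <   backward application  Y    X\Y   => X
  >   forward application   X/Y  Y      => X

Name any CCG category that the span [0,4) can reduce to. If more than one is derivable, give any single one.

[0,4] S   <
  [0,1] "no" : N
  [1,4] S\N   >
    [1,2] "idea" : (S\N)/PP
    [2,4] PP   >
      [2,3] "heard" : PP/(PP\N)
      [3,4] "built" : PP\N

S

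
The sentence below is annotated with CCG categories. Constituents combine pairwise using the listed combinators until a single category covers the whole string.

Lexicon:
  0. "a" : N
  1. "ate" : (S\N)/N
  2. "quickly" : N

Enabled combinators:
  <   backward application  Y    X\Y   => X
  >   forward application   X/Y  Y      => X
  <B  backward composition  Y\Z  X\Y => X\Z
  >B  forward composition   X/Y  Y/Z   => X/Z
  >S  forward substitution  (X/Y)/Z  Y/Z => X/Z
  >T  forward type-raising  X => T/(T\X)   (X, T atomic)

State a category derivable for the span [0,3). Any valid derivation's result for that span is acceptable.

S

[0,3] S   >
  [0,1] S/(S\N)   >T
    [0,1] "a" : N
  [1,3] S\N   >
    [1,2] "ate" : (S\N)/N
    [2,3] "quickly" : N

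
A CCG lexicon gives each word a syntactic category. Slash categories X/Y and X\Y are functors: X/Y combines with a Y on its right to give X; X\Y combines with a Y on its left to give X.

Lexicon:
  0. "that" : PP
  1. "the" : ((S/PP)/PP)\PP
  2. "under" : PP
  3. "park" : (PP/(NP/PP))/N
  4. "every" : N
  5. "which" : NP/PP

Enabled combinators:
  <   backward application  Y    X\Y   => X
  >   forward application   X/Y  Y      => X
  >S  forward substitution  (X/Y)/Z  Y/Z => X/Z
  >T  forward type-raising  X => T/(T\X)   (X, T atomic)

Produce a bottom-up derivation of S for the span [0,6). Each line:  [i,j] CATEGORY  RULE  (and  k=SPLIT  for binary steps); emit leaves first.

[0,6] S   >
  [0,3] S/PP   >
    [0,2] (S/PP)/PP   <
      [0,1] "that" : PP
      [1,2] "the" : ((S/PP)/PP)\PP
    [2,3] "under" : PP
  [3,6] PP   >
    [3,5] PP/(NP/PP)   >
      [3,4] "park" : (PP/(NP/PP))/N
      [4,5] "every" : N
    [5,6] "which" : NP/PP

[0,1] PP  lex  "that"
[1,2] ((S/PP)/PP)\PP  lex  "the"
[0,2] (S/PP)/PP  <  k=1
[2,3] PP  lex  "under"
[0,3] S/PP  >  k=2
[3,4] (PP/(NP/PP))/N  lex  "park"
[4,5] N  lex  "every"
[3,5] PP/(NP/PP)  >  k=4
[5,6] NP/PP  lex  "which"
[3,6] PP  >  k=5
[0,6] S  >  k=3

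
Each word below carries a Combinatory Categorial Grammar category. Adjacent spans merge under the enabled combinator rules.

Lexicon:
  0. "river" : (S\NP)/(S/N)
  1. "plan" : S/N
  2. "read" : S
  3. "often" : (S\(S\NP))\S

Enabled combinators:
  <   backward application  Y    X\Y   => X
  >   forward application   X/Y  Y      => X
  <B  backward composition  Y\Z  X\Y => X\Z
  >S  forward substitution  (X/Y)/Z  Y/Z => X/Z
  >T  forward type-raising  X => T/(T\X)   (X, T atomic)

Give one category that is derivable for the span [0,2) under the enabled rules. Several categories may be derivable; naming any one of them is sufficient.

S\NP

[0,4] S   <
  [0,2] S\NP   >
    [0,1] "river" : (S\NP)/(S/N)
    [1,2] "plan" : S/N
  [2,4] S\(S\NP)   <
    [2,3] "read" : S
    [3,4] "often" : (S\(S\NP))\S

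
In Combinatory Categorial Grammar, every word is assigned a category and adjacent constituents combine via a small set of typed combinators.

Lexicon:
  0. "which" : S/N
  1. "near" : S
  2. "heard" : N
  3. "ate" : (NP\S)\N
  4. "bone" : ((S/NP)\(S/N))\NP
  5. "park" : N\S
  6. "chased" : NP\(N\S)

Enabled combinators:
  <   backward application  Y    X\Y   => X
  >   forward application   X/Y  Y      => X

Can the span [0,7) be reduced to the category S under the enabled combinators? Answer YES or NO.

[0,7] S   >
  [0,5] S/NP   <
    [0,1] "which" : S/N
    [1,5] (S/NP)\(S/N)   <
      [1,4] NP   <
        [1,2] "near" : S
        [2,4] NP\S   <
          [2,3] "heard" : N
          [3,4] "ate" : (NP\S)\N
      [4,5] "bone" : ((S/NP)\(S/N))\NP
  [5,7] NP   <
    [5,6] "park" : N\S
    [6,7] "chased" : NP\(N\S)

YES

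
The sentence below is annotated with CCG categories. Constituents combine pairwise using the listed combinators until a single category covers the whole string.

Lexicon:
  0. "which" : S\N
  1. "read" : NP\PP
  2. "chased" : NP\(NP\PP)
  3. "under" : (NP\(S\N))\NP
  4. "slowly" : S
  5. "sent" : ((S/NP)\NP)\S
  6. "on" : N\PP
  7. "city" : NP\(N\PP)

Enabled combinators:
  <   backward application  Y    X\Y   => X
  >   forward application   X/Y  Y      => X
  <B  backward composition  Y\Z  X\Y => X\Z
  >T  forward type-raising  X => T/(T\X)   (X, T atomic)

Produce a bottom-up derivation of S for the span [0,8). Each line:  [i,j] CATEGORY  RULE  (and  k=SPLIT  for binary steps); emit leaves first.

[0,8] S   >
  [0,6] S/NP   <
    [0,4] NP   <
      [0,1] "which" : S\N
      [1,4] NP\(S\N)   <
        [1,3] NP   <
          [1,2] "read" : NP\PP
          [2,3] "chased" : NP\(NP\PP)
        [3,4] "under" : (NP\(S\N))\NP
    [4,6] (S/NP)\NP   <
      [4,5] "slowly" : S
      [5,6] "sent" : ((S/NP)\NP)\S
  [6,8] NP   <
    [6,7] "on" : N\PP
    [7,8] "city" : NP\(N\PP)

[0,1] S\N  lex  "which"
[1,2] NP\PP  lex  "read"
[2,3] NP\(NP\PP)  lex  "chased"
[1,3] NP  <  k=2
[3,4] (NP\(S\N))\NP  lex  "under"
[1,4] NP\(S\N)  <  k=3
[0,4] NP  <  k=1
[4,5] S  lex  "slowly"
[5,6] ((S/NP)\NP)\S  lex  "sent"
[4,6] (S/NP)\NP  <  k=5
[0,6] S/NP  <  k=4
[6,7] N\PP  lex  "on"
[7,8] NP\(N\PP)  lex  "city"
[6,8] NP  <  k=7
[0,8] S  >  k=6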